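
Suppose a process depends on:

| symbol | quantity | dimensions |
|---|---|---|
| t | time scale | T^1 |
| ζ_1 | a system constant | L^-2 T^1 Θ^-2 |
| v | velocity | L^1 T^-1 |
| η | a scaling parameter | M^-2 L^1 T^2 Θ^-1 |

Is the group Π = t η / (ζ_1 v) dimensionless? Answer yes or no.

no

Sum the exponent of each base dimension across the product:
  M: [t]_M − [ζ_1]_M − [v]_M + [η]_M = (0) − (0) − (0) + (-2) = -2
  L: [t]_L − [ζ_1]_L − [v]_L + [η]_L = (0) − (-2) − (1) + (1) = 2
  T: [t]_T − [ζ_1]_T − [v]_T + [η]_T = (1) − (1) − (-1) + (2) = 3
  Θ: [t]_Θ − [ζ_1]_Θ − [v]_Θ + [η]_Θ = (0) − (-2) − (0) + (-1) = 1
Net dimensions [M⁻² L² T³ Θ] ≠ [1] — not dimensionless.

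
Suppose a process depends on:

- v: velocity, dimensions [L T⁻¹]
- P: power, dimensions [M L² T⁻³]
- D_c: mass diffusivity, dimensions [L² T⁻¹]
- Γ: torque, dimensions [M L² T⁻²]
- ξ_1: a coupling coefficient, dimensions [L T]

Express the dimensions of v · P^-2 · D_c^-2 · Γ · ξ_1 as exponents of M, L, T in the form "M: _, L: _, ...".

Collect each base-dimension exponent across the product:
  M: (0) − 2·(1) − 2·(0) + (1) + (0) = -1
  L: (1) − 2·(2) − 2·(2) + (2) + (1) = -4
  T: (-1) − 2·(-3) − 2·(-1) + (-2) + (1) = 6
So the dimensions are [M⁻¹ L⁻⁴ T⁶].

M: -1, L: -4, T: 6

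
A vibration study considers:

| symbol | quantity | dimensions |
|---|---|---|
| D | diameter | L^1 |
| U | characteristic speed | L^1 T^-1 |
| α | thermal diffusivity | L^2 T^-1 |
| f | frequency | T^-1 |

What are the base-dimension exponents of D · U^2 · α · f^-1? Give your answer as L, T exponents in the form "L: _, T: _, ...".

Collect each base-dimension exponent across the product:
  L: (1) + 2·(1) + (2) − (0) = 5
  T: (0) + 2·(-1) + (-1) − (-1) = -2
So the dimensions are [L⁵ T⁻²].

L: 5, T: -2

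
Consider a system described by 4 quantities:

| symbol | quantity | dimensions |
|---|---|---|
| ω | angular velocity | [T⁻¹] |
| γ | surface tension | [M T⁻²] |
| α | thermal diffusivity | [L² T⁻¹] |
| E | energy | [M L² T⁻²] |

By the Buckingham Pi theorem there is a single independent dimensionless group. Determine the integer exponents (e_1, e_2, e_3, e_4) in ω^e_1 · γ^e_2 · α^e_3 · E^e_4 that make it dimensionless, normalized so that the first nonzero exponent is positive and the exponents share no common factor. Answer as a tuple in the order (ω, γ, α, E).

M: e_1·(0) + e_2·(1) + e_3·(0) + e_4·(1) = 0
L: e_1·(0) + e_2·(0) + e_3·(2) + e_4·(2) = 0
T: e_1·(-1) + e_2·(-2) + e_3·(-1) + e_4·(-2) = 0
Solving this homogeneous linear system for the smallest-integer solution (first nonzero entry positive) gives (1, -1, -1, 1).

(1, -1, -1, 1)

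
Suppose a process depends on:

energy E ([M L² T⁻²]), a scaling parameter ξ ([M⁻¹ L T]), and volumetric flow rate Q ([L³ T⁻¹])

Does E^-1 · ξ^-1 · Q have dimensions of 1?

Sum the exponent of each base dimension across the product:
  M: −[E]_M − [ξ]_M + [Q]_M = −(1) − (-1) + (0) = 0
  L: −[E]_L − [ξ]_L + [Q]_L = −(2) − (1) + (3) = 0
  T: −[E]_T − [ξ]_T + [Q]_T = −(-2) − (1) + (-1) = 0
All base exponents vanish — dimensionless.

yes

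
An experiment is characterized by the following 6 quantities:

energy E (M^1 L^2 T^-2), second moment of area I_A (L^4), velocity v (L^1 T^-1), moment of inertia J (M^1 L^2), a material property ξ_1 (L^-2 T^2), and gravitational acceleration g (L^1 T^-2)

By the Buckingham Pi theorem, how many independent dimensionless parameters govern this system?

3

There are 6 variables and 3 base dimensions (M, L, T).
The dimension matrix has rank 3.
Independent dimensionless groups: 6 − 3 = 3.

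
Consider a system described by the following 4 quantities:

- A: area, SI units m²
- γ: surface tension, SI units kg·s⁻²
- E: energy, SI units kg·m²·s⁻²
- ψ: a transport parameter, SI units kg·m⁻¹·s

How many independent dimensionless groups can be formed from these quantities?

1

There are 4 variables and 3 base dimensions (M, L, T).
The dimension matrix has rank 3.
Independent dimensionless groups: 4 − 3 = 1.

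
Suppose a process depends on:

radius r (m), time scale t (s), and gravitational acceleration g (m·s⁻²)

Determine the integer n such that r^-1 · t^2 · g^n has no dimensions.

Balance the L exponent: (1)·n from g, plus −(1) + 2·(0) = -1 from the rest, must sum to zero.
n − 1 = 0, so n = 1.

1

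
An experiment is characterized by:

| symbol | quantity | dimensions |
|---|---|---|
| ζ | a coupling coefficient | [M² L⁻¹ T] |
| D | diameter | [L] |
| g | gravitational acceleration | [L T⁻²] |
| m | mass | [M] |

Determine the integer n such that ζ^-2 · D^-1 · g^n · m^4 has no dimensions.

Balance the L exponent: (1)·n from g, plus −2·(-1) − (1) + 4·(0) = 1 from the rest, must sum to zero.
n + 1 = 0, so n = -1.

-1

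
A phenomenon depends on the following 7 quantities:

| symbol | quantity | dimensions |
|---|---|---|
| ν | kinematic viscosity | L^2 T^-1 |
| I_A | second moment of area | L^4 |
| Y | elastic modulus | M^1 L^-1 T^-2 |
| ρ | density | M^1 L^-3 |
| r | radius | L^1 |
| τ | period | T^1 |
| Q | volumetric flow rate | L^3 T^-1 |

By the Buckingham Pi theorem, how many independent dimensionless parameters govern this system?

There are 7 variables and 3 base dimensions (M, L, T).
The dimension matrix has rank 3.
Independent dimensionless groups: 7 − 3 = 4.

4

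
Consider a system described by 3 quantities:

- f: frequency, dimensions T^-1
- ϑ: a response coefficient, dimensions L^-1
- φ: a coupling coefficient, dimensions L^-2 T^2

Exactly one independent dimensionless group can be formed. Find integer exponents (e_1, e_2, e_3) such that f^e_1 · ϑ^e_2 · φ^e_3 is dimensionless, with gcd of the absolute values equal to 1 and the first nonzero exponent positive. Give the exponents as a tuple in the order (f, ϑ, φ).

L: e_1·(0) + e_2·(-1) + e_3·(-2) = 0
T: e_1·(-1) + e_2·(0) + e_3·(2) = 0
Solving this homogeneous linear system for the smallest-integer solution (first nonzero entry positive) gives (2, -2, 1).

(2, -2, 1)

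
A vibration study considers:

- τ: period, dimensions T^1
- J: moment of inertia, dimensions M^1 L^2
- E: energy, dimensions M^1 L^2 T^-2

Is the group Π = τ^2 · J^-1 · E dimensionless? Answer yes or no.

Sum the exponent of each base dimension across the product:
  M: 2·[τ]_M − [J]_M + [E]_M = 2·(0) − (1) + (1) = 0
  L: 2·[τ]_L − [J]_L + [E]_L = 2·(0) − (2) + (2) = 0
  T: 2·[τ]_T − [J]_T + [E]_T = 2·(1) − (0) + (-2) = 0
All base exponents vanish — dimensionless.

yes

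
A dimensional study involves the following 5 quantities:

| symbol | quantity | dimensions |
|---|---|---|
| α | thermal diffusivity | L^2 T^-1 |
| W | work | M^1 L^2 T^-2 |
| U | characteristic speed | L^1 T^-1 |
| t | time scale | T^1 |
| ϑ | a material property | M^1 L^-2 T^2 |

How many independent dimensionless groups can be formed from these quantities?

There are 5 variables and 3 base dimensions (M, L, T).
The dimension matrix has rank 3.
Independent dimensionless groups: 5 − 3 = 2.

2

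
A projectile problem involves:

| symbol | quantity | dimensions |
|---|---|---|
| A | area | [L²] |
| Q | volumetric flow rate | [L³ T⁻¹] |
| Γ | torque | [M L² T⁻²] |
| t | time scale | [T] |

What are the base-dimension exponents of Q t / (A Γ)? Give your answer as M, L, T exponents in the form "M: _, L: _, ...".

M: -1, L: -1, T: 2

Collect each base-dimension exponent across the product:
  M: −(0) + (0) − (1) + (0) = -1
  L: −(2) + (3) − (2) + (0) = -1
  T: −(0) + (-1) − (-2) + (1) = 2
So the dimensions are [M⁻¹ L⁻¹ T²].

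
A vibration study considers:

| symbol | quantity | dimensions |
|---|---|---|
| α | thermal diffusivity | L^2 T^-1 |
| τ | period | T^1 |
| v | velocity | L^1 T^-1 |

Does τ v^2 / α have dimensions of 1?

yes

Sum the exponent of each base dimension across the product:
  M: −[α]_M + [τ]_M + 2·[v]_M = −(0) + (0) + 2·(0) = 0
  L: −[α]_L + [τ]_L + 2·[v]_L = −(2) + (0) + 2·(1) = 0
  T: −[α]_T + [τ]_T + 2·[v]_T = −(-1) + (1) + 2·(-1) = 0
All base exponents vanish — dimensionless.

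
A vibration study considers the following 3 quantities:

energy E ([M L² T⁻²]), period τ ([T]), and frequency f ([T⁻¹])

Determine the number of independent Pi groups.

There are 3 variables and 3 base dimensions (M, L, T).
The dimension matrix has rank 2 (less than 3: the dimension vectors are linearly dependent).
Independent dimensionless groups: 3 − 2 = 1.

1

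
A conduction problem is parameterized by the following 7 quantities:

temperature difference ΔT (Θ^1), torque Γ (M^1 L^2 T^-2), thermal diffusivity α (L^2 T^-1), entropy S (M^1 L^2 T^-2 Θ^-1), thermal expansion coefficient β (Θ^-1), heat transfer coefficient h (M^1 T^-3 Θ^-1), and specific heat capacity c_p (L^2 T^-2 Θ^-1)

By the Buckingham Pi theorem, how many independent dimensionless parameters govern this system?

There are 7 variables and 4 base dimensions (M, L, T, Θ).
The dimension matrix has rank 4.
Independent dimensionless groups: 7 − 4 = 3.

3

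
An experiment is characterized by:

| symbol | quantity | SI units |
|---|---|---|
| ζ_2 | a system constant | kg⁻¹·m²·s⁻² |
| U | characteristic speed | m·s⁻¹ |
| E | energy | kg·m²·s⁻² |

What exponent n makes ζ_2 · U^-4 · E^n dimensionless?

Balance the M exponent: (1)·n from E, plus (-1) − 4·(0) = -1 from the rest, must sum to zero.
n − 1 = 0, so n = 1.

1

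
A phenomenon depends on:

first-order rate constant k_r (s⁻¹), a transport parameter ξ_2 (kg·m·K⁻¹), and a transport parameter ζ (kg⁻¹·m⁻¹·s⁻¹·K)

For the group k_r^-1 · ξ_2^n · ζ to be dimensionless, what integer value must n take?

Balance the M exponent: (1)·n from ξ_2, plus −(0) + (-1) = -1 from the rest, must sum to zero.
n − 1 = 0, so n = 1.

1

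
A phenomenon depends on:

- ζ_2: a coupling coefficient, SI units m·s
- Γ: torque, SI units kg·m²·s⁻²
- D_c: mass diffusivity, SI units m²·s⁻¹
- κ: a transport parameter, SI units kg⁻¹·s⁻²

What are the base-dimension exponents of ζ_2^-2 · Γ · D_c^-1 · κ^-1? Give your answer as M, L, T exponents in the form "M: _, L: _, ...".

Collect each base-dimension exponent across the product:
  M: −2·(0) + (1) − (0) − (-1) = 2
  L: −2·(1) + (2) − (2) − (0) = -2
  T: −2·(1) + (-2) − (-1) − (-2) = -1
So the dimensions are [M² L⁻² T⁻¹].

M: 2, L: -2, T: -1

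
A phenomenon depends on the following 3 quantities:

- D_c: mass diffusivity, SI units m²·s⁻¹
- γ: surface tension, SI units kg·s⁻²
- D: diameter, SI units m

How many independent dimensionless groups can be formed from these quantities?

There are 3 variables and 3 base dimensions (M, L, T).
The dimension matrix has rank 3.
Independent dimensionless groups: 3 − 3 = 0.

0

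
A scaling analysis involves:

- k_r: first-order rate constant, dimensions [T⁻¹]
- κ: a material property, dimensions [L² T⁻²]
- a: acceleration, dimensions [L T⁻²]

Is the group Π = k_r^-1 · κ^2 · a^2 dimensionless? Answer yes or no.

Sum the exponent of each base dimension across the product:
  L: −[k_r]_L + 2·[κ]_L + 2·[a]_L = −(0) + 2·(2) + 2·(1) = 6
  T: −[k_r]_T + 2·[κ]_T + 2·[a]_T = −(-1) + 2·(-2) + 2·(-2) = -7
Net dimensions [L⁶ T⁻⁷] ≠ [1] — not dimensionless.

no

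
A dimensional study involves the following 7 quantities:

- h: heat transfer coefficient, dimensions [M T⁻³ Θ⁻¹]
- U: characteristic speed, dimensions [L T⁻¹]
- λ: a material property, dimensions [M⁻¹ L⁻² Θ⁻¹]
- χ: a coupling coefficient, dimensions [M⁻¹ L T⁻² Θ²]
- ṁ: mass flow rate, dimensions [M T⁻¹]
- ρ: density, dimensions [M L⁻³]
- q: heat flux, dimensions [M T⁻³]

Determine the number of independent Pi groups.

There are 7 variables and 4 base dimensions (M, L, T, Θ).
The dimension matrix has rank 4.
Independent dimensionless groups: 7 − 4 = 3.

3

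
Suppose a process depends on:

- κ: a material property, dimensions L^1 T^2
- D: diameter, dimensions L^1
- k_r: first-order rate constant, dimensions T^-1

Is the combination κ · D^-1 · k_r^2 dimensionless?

Sum the exponent of each base dimension across the product:
  L: [κ]_L − [D]_L + 2·[k_r]_L = (1) − (1) + 2·(0) = 0
  T: [κ]_T − [D]_T + 2·[k_r]_T = (2) − (0) + 2·(-1) = 0
All base exponents vanish — dimensionless.

yes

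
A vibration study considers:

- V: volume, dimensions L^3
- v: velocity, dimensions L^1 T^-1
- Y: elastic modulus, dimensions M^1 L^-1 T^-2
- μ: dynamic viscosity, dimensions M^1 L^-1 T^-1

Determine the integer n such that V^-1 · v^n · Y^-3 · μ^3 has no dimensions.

3

Balance the L exponent: (1)·n from v, plus −(3) − 3·(-1) + 3·(-1) = -3 from the rest, must sum to zero.
n − 3 = 0, so n = 3.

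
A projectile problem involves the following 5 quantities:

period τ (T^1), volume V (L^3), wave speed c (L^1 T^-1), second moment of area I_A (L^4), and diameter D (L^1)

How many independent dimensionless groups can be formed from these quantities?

There are 5 variables and 2 base dimensions (L, T).
The dimension matrix has rank 2.
Independent dimensionless groups: 5 − 2 = 3.

3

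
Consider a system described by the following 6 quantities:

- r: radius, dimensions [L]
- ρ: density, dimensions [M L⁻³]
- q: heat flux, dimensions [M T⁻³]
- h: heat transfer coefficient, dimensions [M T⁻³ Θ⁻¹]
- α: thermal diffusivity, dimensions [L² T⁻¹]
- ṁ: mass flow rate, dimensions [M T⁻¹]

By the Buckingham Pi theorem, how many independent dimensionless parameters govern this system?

2

There are 6 variables and 4 base dimensions (M, L, T, Θ).
The dimension matrix has rank 4.
Independent dimensionless groups: 6 − 4 = 2.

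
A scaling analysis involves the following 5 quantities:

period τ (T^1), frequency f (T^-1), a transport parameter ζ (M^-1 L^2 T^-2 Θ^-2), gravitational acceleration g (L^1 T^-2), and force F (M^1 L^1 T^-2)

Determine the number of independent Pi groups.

1

There are 5 variables and 4 base dimensions (M, L, T, Θ).
The dimension matrix has rank 4.
Independent dimensionless groups: 5 − 4 = 1.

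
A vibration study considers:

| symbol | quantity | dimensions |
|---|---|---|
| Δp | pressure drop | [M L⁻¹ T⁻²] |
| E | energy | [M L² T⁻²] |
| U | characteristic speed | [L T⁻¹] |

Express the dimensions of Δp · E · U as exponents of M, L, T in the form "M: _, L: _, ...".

Collect each base-dimension exponent across the product:
  M: (1) + (1) + (0) = 2
  L: (-1) + (2) + (1) = 2
  T: (-2) + (-2) + (-1) = -5
So the dimensions are [M² L² T⁻⁵].

M: 2, L: 2, T: -5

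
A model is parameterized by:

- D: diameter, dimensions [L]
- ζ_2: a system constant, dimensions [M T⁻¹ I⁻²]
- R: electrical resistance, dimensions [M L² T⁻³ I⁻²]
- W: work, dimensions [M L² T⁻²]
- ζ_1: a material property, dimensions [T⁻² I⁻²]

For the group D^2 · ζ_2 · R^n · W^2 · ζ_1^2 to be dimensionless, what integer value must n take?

-3

Balance the M exponent: (1)·n from R, plus 2·(0) + (1) + 2·(1) + 2·(0) = 3 from the rest, must sum to zero.
n + 3 = 0, so n = -3.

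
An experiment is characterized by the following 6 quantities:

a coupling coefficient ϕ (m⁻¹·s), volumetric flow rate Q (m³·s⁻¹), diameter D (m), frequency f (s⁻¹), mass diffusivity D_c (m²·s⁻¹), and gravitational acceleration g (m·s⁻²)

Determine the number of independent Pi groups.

There are 6 variables and 2 base dimensions (L, T).
The dimension matrix has rank 2.
Independent dimensionless groups: 6 − 2 = 4.

4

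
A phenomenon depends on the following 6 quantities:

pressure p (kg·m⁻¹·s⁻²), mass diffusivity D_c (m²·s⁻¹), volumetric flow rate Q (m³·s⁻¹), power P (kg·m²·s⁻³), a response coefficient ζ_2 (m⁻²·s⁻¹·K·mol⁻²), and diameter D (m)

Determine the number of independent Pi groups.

2

There are 6 variables and 5 base dimensions (M, L, T, Θ, N).
The dimension matrix has rank 4 (less than 5: the dimension vectors are linearly dependent).
Independent dimensionless groups: 6 − 4 = 2.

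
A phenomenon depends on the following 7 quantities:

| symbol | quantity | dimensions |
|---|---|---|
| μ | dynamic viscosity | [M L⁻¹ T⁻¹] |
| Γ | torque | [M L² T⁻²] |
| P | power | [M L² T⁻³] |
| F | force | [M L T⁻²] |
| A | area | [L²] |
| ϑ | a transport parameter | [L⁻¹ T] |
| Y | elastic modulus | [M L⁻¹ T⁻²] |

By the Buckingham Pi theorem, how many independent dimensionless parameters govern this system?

There are 7 variables and 3 base dimensions (M, L, T).
The dimension matrix has rank 3.
Independent dimensionless groups: 7 − 3 = 4.

4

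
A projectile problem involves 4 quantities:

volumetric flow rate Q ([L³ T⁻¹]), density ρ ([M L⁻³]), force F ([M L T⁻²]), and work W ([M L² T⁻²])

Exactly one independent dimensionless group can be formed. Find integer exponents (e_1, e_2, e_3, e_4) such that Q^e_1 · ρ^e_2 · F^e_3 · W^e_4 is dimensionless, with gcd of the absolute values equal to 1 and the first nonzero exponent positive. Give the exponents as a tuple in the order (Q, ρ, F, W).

(2, 1, 1, -2)

M: e_1·(0) + e_2·(1) + e_3·(1) + e_4·(1) = 0
L: e_1·(3) + e_2·(-3) + e_3·(1) + e_4·(2) = 0
T: e_1·(-1) + e_2·(0) + e_3·(-2) + e_4·(-2) = 0
Solving this homogeneous linear system for the smallest-integer solution (first nonzero entry positive) gives (2, 1, 1, -2).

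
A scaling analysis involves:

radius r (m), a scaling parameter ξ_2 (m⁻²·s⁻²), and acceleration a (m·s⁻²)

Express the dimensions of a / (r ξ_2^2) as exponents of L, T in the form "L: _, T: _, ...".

Collect each base-dimension exponent across the product:
  L: −(1) − 2·(-2) + (1) = 4
  T: −(0) − 2·(-2) + (-2) = 2
So the dimensions are [L⁴ T²].

L: 4, T: 2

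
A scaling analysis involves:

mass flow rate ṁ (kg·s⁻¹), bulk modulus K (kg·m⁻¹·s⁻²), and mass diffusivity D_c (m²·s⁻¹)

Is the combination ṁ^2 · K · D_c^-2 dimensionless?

no

Sum the exponent of each base dimension across the product:
  M: 2·[ṁ]_M + [K]_M − 2·[D_c]_M = 2·(1) + (1) − 2·(0) = 3
  L: 2·[ṁ]_L + [K]_L − 2·[D_c]_L = 2·(0) + (-1) − 2·(2) = -5
  T: 2·[ṁ]_T + [K]_T − 2·[D_c]_T = 2·(-1) + (-2) − 2·(-1) = -2
Net dimensions [M³ L⁻⁵ T⁻²] ≠ [1] — not dimensionless.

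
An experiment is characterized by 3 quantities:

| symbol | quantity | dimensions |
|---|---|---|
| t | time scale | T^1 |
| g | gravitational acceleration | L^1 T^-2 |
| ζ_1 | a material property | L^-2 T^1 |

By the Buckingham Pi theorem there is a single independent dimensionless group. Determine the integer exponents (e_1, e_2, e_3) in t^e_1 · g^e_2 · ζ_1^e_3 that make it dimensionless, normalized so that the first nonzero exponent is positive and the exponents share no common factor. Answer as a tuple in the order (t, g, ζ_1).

L: e_1·(0) + e_2·(1) + e_3·(-2) = 0
T: e_1·(1) + e_2·(-2) + e_3·(1) = 0
Solving this homogeneous linear system for the smallest-integer solution (first nonzero entry positive) gives (3, 2, 1).

(3, 2, 1)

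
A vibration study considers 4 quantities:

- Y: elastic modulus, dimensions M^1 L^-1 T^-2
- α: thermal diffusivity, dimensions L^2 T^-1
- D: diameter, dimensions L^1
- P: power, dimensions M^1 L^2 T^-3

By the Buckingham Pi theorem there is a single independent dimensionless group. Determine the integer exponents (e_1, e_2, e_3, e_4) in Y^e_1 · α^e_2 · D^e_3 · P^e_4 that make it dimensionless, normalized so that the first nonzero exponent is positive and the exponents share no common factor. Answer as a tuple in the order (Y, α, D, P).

(1, 1, 1, -1)

M: e_1·(1) + e_2·(0) + e_3·(0) + e_4·(1) = 0
L: e_1·(-1) + e_2·(2) + e_3·(1) + e_4·(2) = 0
T: e_1·(-2) + e_2·(-1) + e_3·(0) + e_4·(-3) = 0
Solving this homogeneous linear system for the smallest-integer solution (first nonzero entry positive) gives (1, 1, 1, -1).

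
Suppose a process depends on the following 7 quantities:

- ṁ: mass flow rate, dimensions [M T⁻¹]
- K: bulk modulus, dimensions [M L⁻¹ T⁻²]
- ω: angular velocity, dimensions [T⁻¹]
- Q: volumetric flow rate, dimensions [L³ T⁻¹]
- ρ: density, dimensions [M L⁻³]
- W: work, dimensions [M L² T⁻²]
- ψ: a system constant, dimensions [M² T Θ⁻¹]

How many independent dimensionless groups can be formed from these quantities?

3

There are 7 variables and 4 base dimensions (M, L, T, Θ).
The dimension matrix has rank 4.
Independent dimensionless groups: 7 − 4 = 3.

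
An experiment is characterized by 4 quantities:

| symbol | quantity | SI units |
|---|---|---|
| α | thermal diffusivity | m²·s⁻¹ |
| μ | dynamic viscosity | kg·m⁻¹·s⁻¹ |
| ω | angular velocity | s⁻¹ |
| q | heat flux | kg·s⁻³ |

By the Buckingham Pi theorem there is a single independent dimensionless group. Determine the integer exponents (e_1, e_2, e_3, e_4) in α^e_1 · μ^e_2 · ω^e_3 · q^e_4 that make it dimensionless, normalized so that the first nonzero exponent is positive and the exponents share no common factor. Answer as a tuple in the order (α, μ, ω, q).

M: e_1·(0) + e_2·(1) + e_3·(0) + e_4·(1) = 0
L: e_1·(2) + e_2·(-1) + e_3·(0) + e_4·(0) = 0
T: e_1·(-1) + e_2·(-1) + e_3·(-1) + e_4·(-3) = 0
Solving this homogeneous linear system for the smallest-integer solution (first nonzero entry positive) gives (1, 2, 3, -2).

(1, 2, 3, -2)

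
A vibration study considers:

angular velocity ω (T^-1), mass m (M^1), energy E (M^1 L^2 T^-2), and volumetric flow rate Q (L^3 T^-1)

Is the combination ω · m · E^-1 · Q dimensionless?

no

Sum the exponent of each base dimension across the product:
  M: [ω]_M + [m]_M − [E]_M + [Q]_M = (0) + (1) − (1) + (0) = 0
  L: [ω]_L + [m]_L − [E]_L + [Q]_L = (0) + (0) − (2) + (3) = 1
  T: [ω]_T + [m]_T − [E]_T + [Q]_T = (-1) + (0) − (-2) + (-1) = 0
Net dimensions [L] ≠ [1] — not dimensionless.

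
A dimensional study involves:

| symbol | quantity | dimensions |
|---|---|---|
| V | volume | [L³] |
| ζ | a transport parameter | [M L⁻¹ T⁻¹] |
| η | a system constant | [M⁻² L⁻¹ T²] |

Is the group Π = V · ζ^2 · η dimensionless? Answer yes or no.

yes

Sum the exponent of each base dimension across the product:
  M: [V]_M + 2·[ζ]_M + [η]_M = (0) + 2·(1) + (-2) = 0
  L: [V]_L + 2·[ζ]_L + [η]_L = (3) + 2·(-1) + (-1) = 0
  T: [V]_T + 2·[ζ]_T + [η]_T = (0) + 2·(-1) + (2) = 0
All base exponents vanish — dimensionless.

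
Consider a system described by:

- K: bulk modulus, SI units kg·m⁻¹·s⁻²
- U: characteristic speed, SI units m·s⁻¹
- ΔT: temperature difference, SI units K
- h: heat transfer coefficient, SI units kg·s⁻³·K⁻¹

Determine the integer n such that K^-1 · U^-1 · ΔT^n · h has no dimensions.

1

Balance the Θ exponent: (1)·n from ΔT, plus −(0) − (0) + (-1) = -1 from the rest, must sum to zero.
n − 1 = 0, so n = 1.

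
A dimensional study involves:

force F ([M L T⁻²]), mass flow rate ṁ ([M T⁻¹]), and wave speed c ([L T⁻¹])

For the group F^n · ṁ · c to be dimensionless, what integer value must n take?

Balance the M exponent: (1)·n from F, plus (1) + (0) = 1 from the rest, must sum to zero.
n + 1 = 0, so n = -1.

-1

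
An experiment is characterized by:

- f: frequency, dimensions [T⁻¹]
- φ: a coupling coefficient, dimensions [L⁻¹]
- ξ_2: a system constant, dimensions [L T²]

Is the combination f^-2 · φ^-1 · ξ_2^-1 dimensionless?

yes

Sum the exponent of each base dimension across the product:
  L: −2·[f]_L − [φ]_L − [ξ_2]_L = −2·(0) − (-1) − (1) = 0
  T: −2·[f]_T − [φ]_T − [ξ_2]_T = −2·(-1) − (0) − (2) = 0
All base exponents vanish — dimensionless.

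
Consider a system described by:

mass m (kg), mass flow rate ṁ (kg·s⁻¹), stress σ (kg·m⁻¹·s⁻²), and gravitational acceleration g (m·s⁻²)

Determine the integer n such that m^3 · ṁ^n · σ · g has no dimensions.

Balance the M exponent: (1)·n from ṁ, plus 3·(1) + (1) + (0) = 4 from the rest, must sum to zero.
n + 4 = 0, so n = -4.

-4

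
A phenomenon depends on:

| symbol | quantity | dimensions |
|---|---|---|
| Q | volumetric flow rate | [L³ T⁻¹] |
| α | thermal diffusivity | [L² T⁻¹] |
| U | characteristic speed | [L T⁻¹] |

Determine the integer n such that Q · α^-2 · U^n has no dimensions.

Balance the L exponent: (1)·n from U, plus (3) − 2·(2) = -1 from the rest, must sum to zero.
n − 1 = 0, so n = 1.

1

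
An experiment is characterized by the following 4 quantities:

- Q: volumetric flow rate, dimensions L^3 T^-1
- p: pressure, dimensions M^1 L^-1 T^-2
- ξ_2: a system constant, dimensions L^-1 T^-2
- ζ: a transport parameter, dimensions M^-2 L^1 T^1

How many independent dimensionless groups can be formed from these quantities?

1

There are 4 variables and 3 base dimensions (M, L, T).
The dimension matrix has rank 3.
Independent dimensionless groups: 4 − 3 = 1.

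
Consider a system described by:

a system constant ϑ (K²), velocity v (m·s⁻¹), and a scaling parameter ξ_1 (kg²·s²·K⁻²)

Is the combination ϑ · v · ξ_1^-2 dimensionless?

Sum the exponent of each base dimension across the product:
  M: [ϑ]_M + [v]_M − 2·[ξ_1]_M = (0) + (0) − 2·(2) = -4
  L: [ϑ]_L + [v]_L − 2·[ξ_1]_L = (0) + (1) − 2·(0) = 1
  T: [ϑ]_T + [v]_T − 2·[ξ_1]_T = (0) + (-1) − 2·(2) = -5
  Θ: [ϑ]_Θ + [v]_Θ − 2·[ξ_1]_Θ = (2) + (0) − 2·(-2) = 6
Net dimensions [M⁻⁴ L T⁻⁵ Θ⁶] ≠ [1] — not dimensionless.

no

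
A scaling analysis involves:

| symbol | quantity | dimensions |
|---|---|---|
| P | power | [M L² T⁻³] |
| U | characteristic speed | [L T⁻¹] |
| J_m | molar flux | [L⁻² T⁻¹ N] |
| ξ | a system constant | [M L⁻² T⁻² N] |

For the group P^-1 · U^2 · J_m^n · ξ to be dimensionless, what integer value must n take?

-1

Balance the L exponent: (-2)·n from J_m, plus −(2) + 2·(1) + (-2) = -2 from the rest, must sum to zero.
-2n − 2 = 0, so n = -1.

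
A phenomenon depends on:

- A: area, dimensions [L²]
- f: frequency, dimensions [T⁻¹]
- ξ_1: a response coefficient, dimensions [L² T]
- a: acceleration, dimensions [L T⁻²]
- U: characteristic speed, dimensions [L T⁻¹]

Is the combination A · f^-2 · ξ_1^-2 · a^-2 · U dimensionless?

no

Sum the exponent of each base dimension across the product:
  L: [A]_L − 2·[f]_L − 2·[ξ_1]_L − 2·[a]_L + [U]_L = (2) − 2·(0) − 2·(2) − 2·(1) + (1) = -3
  T: [A]_T − 2·[f]_T − 2·[ξ_1]_T − 2·[a]_T + [U]_T = (0) − 2·(-1) − 2·(1) − 2·(-2) + (-1) = 3
Net dimensions [L⁻³ T³] ≠ [1] — not dimensionless.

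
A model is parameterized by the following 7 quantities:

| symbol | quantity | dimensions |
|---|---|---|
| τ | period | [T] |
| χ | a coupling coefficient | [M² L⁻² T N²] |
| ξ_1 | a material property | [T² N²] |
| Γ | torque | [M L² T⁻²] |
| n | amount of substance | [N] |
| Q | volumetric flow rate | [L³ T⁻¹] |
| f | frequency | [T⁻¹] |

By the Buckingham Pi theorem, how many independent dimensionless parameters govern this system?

3

There are 7 variables and 4 base dimensions (M, L, T, N).
The dimension matrix has rank 4.
Independent dimensionless groups: 7 − 4 = 3.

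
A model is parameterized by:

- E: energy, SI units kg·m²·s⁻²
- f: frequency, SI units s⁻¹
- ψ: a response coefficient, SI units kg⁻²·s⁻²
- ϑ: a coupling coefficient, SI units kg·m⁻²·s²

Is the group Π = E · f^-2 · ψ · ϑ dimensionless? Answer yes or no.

Sum the exponent of each base dimension across the product:
  M: [E]_M − 2·[f]_M + [ψ]_M + [ϑ]_M = (1) − 2·(0) + (-2) + (1) = 0
  L: [E]_L − 2·[f]_L + [ψ]_L + [ϑ]_L = (2) − 2·(0) + (0) + (-2) = 0
  T: [E]_T − 2·[f]_T + [ψ]_T + [ϑ]_T = (-2) − 2·(-1) + (-2) + (2) = 0
All base exponents vanish — dimensionless.

yes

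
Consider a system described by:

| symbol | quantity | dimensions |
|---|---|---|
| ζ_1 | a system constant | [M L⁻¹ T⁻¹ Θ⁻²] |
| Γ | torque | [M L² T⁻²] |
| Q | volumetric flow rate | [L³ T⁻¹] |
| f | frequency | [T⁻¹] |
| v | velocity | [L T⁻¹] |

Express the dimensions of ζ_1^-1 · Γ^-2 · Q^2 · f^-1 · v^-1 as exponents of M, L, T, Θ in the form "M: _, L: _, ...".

M: -3, L: 2, T: 5, Θ: 2

Collect each base-dimension exponent across the product:
  M: −(1) − 2·(1) + 2·(0) − (0) − (0) = -3
  L: −(-1) − 2·(2) + 2·(3) − (0) − (1) = 2
  T: −(-1) − 2·(-2) + 2·(-1) − (-1) − (-1) = 5
  Θ: −(-2) − 2·(0) + 2·(0) − (0) − (0) = 2
So the dimensions are [M⁻³ L² T⁵ Θ²].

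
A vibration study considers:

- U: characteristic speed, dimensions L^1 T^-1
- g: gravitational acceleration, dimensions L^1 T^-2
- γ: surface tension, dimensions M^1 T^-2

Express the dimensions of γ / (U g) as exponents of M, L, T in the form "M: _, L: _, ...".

M: 1, L: -2, T: 1

Collect each base-dimension exponent across the product:
  M: −(0) − (0) + (1) = 1
  L: −(1) − (1) + (0) = -2
  T: −(-1) − (-2) + (-2) = 1
So the dimensions are [M L⁻² T].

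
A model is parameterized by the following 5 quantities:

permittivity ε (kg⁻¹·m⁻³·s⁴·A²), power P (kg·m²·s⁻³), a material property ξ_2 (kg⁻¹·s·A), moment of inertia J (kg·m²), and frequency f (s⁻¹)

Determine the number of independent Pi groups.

1

There are 5 variables and 4 base dimensions (M, L, T, I).
The dimension matrix has rank 4.
Independent dimensionless groups: 5 − 4 = 1.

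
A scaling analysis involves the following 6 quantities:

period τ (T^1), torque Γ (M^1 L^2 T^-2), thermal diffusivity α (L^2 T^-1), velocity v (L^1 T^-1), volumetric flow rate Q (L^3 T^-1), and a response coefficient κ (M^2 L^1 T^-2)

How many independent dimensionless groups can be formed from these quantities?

3

There are 6 variables and 3 base dimensions (M, L, T).
The dimension matrix has rank 3.
Independent dimensionless groups: 6 − 3 = 3.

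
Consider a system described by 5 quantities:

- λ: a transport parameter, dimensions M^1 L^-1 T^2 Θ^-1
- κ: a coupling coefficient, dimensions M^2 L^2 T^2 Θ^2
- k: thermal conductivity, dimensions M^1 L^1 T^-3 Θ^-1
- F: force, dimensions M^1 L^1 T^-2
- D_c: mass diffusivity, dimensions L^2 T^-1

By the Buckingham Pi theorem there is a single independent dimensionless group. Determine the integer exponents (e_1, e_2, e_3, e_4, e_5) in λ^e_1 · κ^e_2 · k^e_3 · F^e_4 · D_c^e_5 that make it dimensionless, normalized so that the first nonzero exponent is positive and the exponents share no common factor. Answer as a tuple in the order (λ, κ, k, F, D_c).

(1, -1, -3, 4, 1)

M: e_1·(1) + e_2·(2) + e_3·(1) + e_4·(1) + e_5·(0) = 0
L: e_1·(-1) + e_2·(2) + e_3·(1) + e_4·(1) + e_5·(2) = 0
T: e_1·(2) + e_2·(2) + e_3·(-3) + e_4·(-2) + e_5·(-1) = 0
Θ: e_1·(-1) + e_2·(2) + e_3·(-1) + e_4·(0) + e_5·(0) = 0
Solving this homogeneous linear system for the smallest-integer solution (first nonzero entry positive) gives (1, -1, -3, 4, 1).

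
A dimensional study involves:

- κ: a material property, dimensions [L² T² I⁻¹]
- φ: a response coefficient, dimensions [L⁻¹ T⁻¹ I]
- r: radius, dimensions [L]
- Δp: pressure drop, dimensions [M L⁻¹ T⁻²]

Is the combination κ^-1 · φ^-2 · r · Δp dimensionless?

Sum the exponent of each base dimension across the product:
  M: −[κ]_M − 2·[φ]_M + [r]_M + [Δp]_M = −(0) − 2·(0) + (0) + (1) = 1
  L: −[κ]_L − 2·[φ]_L + [r]_L + [Δp]_L = −(2) − 2·(-1) + (1) + (-1) = 0
  T: −[κ]_T − 2·[φ]_T + [r]_T + [Δp]_T = −(2) − 2·(-1) + (0) + (-2) = -2
  I: −[κ]_I − 2·[φ]_I + [r]_I + [Δp]_I = −(-1) − 2·(1) + (0) + (0) = -1
Net dimensions [M T⁻² I⁻¹] ≠ [1] — not dimensionless.

no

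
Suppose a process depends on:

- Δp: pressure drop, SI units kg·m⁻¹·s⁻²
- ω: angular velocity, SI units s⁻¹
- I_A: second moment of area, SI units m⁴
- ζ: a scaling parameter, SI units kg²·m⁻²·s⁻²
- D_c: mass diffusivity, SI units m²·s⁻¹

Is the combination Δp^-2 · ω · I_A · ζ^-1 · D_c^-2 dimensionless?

Sum the exponent of each base dimension across the product:
  M: −2·[Δp]_M + [ω]_M + [I_A]_M − [ζ]_M − 2·[D_c]_M = −2·(1) + (0) + (0) − (2) − 2·(0) = -4
  L: −2·[Δp]_L + [ω]_L + [I_A]_L − [ζ]_L − 2·[D_c]_L = −2·(-1) + (0) + (4) − (-2) − 2·(2) = 4
  T: −2·[Δp]_T + [ω]_T + [I_A]_T − [ζ]_T − 2·[D_c]_T = −2·(-2) + (-1) + (0) − (-2) − 2·(-1) = 7
Net dimensions [M⁻⁴ L⁴ T⁷] ≠ [1] — not dimensionless.

no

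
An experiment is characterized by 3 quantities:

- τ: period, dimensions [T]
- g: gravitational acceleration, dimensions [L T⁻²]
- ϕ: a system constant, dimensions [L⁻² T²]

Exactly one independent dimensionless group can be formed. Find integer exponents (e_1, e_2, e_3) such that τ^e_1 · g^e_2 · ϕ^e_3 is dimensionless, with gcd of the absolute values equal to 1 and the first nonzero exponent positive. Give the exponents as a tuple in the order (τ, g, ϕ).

(2, 2, 1)

L: e_1·(0) + e_2·(1) + e_3·(-2) = 0
T: e_1·(1) + e_2·(-2) + e_3·(2) = 0
Solving this homogeneous linear system for the smallest-integer solution (first nonzero entry positive) gives (2, 2, 1).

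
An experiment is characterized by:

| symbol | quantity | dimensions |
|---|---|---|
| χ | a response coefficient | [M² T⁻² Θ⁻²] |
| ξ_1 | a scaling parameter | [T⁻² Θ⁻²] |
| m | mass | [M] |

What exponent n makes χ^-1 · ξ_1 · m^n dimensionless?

2

Balance the M exponent: (1)·n from m, plus −(2) + (0) = -2 from the rest, must sum to zero.
n − 2 = 0, so n = 2.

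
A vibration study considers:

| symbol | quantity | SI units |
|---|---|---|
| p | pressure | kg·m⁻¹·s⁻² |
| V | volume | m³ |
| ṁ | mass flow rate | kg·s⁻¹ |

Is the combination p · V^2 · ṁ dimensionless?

Sum the exponent of each base dimension across the product:
  M: [p]_M + 2·[V]_M + [ṁ]_M = (1) + 2·(0) + (1) = 2
  L: [p]_L + 2·[V]_L + [ṁ]_L = (-1) + 2·(3) + (0) = 5
  T: [p]_T + 2·[V]_T + [ṁ]_T = (-2) + 2·(0) + (-1) = -3
Net dimensions [M² L⁵ T⁻³] ≠ [1] — not dimensionless.

no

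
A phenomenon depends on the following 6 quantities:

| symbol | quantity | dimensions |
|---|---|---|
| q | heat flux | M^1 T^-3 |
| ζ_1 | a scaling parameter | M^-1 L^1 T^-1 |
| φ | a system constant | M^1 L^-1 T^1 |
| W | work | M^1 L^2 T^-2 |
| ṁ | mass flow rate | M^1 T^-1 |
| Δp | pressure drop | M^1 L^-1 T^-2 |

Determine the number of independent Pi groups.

There are 6 variables and 3 base dimensions (M, L, T).
The dimension matrix has rank 3.
Independent dimensionless groups: 6 − 3 = 3.

3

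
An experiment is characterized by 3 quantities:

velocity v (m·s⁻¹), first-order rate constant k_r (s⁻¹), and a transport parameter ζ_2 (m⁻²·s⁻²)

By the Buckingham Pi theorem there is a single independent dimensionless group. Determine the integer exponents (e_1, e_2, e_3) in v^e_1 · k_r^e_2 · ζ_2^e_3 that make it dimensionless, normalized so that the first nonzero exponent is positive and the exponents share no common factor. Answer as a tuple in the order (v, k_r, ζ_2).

(2, -4, 1)

L: e_1·(1) + e_2·(0) + e_3·(-2) = 0
T: e_1·(-1) + e_2·(-1) + e_3·(-2) = 0
Solving this homogeneous linear system for the smallest-integer solution (first nonzero entry positive) gives (2, -4, 1).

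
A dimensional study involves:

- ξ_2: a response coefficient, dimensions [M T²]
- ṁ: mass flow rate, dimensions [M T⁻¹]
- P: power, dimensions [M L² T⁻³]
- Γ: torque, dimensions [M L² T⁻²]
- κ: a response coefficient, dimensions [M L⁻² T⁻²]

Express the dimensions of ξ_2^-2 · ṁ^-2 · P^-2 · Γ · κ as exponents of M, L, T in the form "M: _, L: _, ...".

M: -4, L: -4, T: 0

Collect each base-dimension exponent across the product:
  M: −2·(1) − 2·(1) − 2·(1) + (1) + (1) = -4
  L: −2·(0) − 2·(0) − 2·(2) + (2) + (-2) = -4
  T: −2·(2) − 2·(-1) − 2·(-3) + (-2) + (-2) = 0
So the dimensions are [M⁻⁴ L⁻⁴].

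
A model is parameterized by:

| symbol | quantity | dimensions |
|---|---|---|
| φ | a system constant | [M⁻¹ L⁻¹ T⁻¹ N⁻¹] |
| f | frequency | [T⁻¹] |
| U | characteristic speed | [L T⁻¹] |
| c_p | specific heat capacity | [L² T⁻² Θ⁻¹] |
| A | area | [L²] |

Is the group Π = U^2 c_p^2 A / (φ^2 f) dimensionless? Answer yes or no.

no

Sum the exponent of each base dimension across the product:
  M: −2·[φ]_M − [f]_M + 2·[U]_M + 2·[c_p]_M + [A]_M = −2·(-1) − (0) + 2·(0) + 2·(0) + (0) = 2
  L: −2·[φ]_L − [f]_L + 2·[U]_L + 2·[c_p]_L + [A]_L = −2·(-1) − (0) + 2·(1) + 2·(2) + (2) = 10
  T: −2·[φ]_T − [f]_T + 2·[U]_T + 2·[c_p]_T + [A]_T = −2·(-1) − (-1) + 2·(-1) + 2·(-2) + (0) = -3
  Θ: −2·[φ]_Θ − [f]_Θ + 2·[U]_Θ + 2·[c_p]_Θ + [A]_Θ = −2·(0) − (0) + 2·(0) + 2·(-1) + (0) = -2
  N: −2·[φ]_N − [f]_N + 2·[U]_N + 2·[c_p]_N + [A]_N = −2·(-1) − (0) + 2·(0) + 2·(0) + (0) = 2
Net dimensions [M² L¹⁰ T⁻³ Θ⁻² N²] ≠ [1] — not dimensionless.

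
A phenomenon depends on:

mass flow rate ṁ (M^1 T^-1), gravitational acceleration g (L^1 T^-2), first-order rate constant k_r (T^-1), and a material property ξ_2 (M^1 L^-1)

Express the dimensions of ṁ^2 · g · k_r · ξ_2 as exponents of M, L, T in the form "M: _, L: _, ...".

Collect each base-dimension exponent across the product:
  M: 2·(1) + (0) + (0) + (1) = 3
  L: 2·(0) + (1) + (0) + (-1) = 0
  T: 2·(-1) + (-2) + (-1) + (0) = -5
So the dimensions are [M³ T⁻⁵].

M: 3, L: 0, T: -5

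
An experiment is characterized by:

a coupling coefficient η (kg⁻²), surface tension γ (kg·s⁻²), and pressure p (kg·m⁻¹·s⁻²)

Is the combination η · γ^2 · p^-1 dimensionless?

no

Sum the exponent of each base dimension across the product:
  M: [η]_M + 2·[γ]_M − [p]_M = (-2) + 2·(1) − (1) = -1
  L: [η]_L + 2·[γ]_L − [p]_L = (0) + 2·(0) − (-1) = 1
  T: [η]_T + 2·[γ]_T − [p]_T = (0) + 2·(-2) − (-2) = -2
Net dimensions [M⁻¹ L T⁻²] ≠ [1] — not dimensionless.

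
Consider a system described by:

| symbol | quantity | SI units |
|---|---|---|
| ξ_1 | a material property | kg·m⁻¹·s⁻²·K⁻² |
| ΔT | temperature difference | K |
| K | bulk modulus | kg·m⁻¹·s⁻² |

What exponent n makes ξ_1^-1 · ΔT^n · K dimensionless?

-2

Balance the Θ exponent: (1)·n from ΔT, plus −(-2) + (0) = 2 from the rest, must sum to zero.
n + 2 = 0, so n = -2.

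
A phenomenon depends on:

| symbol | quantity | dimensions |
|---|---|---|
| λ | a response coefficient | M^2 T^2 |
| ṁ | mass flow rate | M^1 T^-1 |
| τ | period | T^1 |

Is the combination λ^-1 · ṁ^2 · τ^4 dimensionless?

yes

Sum the exponent of each base dimension across the product:
  M: −[λ]_M + 2·[ṁ]_M + 4·[τ]_M = −(2) + 2·(1) + 4·(0) = 0
  L: −[λ]_L + 2·[ṁ]_L + 4·[τ]_L = −(0) + 2·(0) + 4·(0) = 0
  T: −[λ]_T + 2·[ṁ]_T + 4·[τ]_T = −(2) + 2·(-1) + 4·(1) = 0
All base exponents vanish — dimensionless.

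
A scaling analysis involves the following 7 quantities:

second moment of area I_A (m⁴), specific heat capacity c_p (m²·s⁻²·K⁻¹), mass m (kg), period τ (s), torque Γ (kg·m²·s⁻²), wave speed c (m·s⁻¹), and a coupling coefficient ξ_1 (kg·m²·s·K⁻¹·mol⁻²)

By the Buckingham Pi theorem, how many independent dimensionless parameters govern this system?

2

There are 7 variables and 5 base dimensions (M, L, T, Θ, N).
The dimension matrix has rank 5.
Independent dimensionless groups: 7 − 5 = 2.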